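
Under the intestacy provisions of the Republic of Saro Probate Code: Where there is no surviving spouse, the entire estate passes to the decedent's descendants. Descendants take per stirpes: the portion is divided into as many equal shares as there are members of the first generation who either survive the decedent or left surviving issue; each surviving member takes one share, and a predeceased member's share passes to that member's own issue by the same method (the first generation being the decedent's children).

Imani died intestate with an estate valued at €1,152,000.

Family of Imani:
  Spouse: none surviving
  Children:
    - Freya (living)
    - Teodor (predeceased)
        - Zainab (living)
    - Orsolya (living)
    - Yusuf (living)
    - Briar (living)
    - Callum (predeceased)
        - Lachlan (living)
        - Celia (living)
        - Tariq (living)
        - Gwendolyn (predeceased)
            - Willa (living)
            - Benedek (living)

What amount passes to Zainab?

The entire €1,152,000 passes to the descendants.
That amount (€1,152,000) is divided into 6 shares of €192,000: Freya, Orsolya, Yusuf, and Briar each take €192,000; Teodor's €192,000 share passes to Teodor's issue; Callum's €192,000 share passes to Callum's issue.
Teodor's share (€192,000) passes entirely to Zainab.
Callum's share (€192,000) is divided into 4 shares of €48,000: Lachlan, Celia, and Tariq each take €48,000; Gwendolyn's €48,000 share passes to Gwendolyn's issue.
Gwendolyn's share (€48,000) is divided into 2 shares of €24,000: Willa and Benedek each take €24,000.

Zainab receives €192,000.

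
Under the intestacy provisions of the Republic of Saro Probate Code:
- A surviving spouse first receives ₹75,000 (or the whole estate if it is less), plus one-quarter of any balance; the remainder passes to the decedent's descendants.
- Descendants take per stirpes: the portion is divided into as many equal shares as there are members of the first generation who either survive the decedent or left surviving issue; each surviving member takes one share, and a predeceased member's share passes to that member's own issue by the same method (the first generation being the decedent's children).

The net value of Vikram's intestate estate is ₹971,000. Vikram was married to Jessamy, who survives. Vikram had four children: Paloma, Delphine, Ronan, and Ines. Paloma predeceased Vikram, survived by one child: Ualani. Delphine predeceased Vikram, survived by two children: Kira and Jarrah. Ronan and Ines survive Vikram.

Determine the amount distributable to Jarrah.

Jarrah receives ₹84,000.

Jessamy first takes ₹75,000, leaving a balance of ₹896,000. Jessamy then takes one-quarter of the balance (₹224,000), for a total of ₹299,000. The remaining ₹672,000 passes to the descendants.
The descendants' portion (₹672,000) is divided into 4 shares of ₹168,000: Ronan and Ines each take ₹168,000; Paloma's ₹168,000 share passes to Paloma's issue; Delphine's ₹168,000 share passes to Delphine's issue.
Paloma's share (₹168,000) passes entirely to Ualani.
Delphine's share (₹168,000) is divided into 2 shares of ₹84,000: Kira and Jarrah each take ₹84,000.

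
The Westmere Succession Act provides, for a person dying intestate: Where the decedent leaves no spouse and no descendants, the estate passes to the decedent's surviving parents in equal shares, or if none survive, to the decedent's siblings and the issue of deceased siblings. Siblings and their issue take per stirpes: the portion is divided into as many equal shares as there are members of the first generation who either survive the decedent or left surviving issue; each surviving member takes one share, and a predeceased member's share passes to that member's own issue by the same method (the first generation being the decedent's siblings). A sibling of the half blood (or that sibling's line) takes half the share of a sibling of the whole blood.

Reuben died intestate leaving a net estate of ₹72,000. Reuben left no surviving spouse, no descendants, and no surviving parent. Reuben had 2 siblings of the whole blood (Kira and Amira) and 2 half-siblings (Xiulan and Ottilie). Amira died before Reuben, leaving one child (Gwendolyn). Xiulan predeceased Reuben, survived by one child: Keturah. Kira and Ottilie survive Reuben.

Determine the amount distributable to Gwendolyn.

The entire ₹72,000 passes to the siblings and their issue.
Counting each half-blood sibling's line as half a unit, there are 3 units in ₹72,000, so one unit is ₹24,000. Whole-blood lines (Kira and Amira) take ₹24,000 each; half-blood lines (Xiulan and Ottilie) take ₹12,000 each.
Amira's share (₹24,000) passes entirely to Gwendolyn.
Xiulan's share (₹12,000) passes entirely to Keturah.

Gwendolyn receives ₹24,000.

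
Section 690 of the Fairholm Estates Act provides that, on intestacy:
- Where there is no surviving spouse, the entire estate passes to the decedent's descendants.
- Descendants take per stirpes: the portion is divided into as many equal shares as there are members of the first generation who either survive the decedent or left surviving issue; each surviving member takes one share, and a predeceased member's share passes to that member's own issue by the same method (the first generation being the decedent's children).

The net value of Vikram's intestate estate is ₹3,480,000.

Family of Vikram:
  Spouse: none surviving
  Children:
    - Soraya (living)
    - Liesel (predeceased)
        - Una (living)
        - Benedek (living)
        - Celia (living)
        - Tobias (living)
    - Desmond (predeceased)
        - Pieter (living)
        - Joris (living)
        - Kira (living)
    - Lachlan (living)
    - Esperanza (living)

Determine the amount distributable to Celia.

Celia receives ₹174,000.

The entire ₹3,480,000 passes to the descendants.
That amount (₹3,480,000) is divided into 5 shares of ₹696,000: Soraya, Lachlan, and Esperanza each take ₹696,000; Liesel's ₹696,000 share passes to Liesel's issue; Desmond's ₹696,000 share passes to Desmond's issue.
Liesel's share (₹696,000) is divided into 4 shares of ₹174,000: Una, Benedek, Celia, and Tobias each take ₹174,000.
Desmond's share (₹696,000) is divided into 3 shares of ₹232,000: Pieter, Joris, and Kira each take ₹232,000.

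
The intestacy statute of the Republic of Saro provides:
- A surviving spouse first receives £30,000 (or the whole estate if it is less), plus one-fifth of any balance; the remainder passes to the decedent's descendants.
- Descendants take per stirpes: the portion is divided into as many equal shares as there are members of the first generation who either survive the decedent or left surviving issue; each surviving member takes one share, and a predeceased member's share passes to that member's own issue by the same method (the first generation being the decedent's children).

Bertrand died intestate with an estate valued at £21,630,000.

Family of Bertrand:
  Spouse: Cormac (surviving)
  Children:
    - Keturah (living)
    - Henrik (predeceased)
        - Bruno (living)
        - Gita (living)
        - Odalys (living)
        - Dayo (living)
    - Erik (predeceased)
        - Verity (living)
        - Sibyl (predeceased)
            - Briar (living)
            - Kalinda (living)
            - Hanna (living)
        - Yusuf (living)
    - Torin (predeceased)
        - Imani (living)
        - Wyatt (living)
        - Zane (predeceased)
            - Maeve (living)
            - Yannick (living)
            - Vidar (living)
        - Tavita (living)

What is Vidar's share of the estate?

Vidar receives £360,000.

Cormac first takes £30,000, leaving a balance of £21,600,000. Cormac then takes one-fifth of the balance (£4,320,000), for a total of £4,350,000. The remaining £17,280,000 passes to the descendants.
The descendants' portion (£17,280,000) is divided into 4 shares of £4,320,000: Keturah takes £4,320,000; Henrik's £4,320,000 share passes to Henrik's issue; Erik's £4,320,000 share passes to Erik's issue; Torin's £4,320,000 share passes to Torin's issue.
Henrik's share (£4,320,000) is divided into 4 shares of £1,080,000: Bruno, Gita, Odalys, and Dayo each take £1,080,000.
Erik's share (£4,320,000) is divided into 3 shares of £1,440,000: Verity and Yusuf each take £1,440,000; Sibyl's £1,440,000 share passes to Sibyl's issue.
Sibyl's share (£1,440,000) is divided into 3 shares of £480,000: Briar, Kalinda, and Hanna each take £480,000.
Torin's share (£4,320,000) is divided into 4 shares of £1,080,000: Imani, Wyatt, and Tavita each take £1,080,000; Zane's £1,080,000 share passes to Zane's issue.
Zane's share (£1,080,000) is divided into 3 shares of £360,000: Maeve, Yannick, and Vidar each take £360,000.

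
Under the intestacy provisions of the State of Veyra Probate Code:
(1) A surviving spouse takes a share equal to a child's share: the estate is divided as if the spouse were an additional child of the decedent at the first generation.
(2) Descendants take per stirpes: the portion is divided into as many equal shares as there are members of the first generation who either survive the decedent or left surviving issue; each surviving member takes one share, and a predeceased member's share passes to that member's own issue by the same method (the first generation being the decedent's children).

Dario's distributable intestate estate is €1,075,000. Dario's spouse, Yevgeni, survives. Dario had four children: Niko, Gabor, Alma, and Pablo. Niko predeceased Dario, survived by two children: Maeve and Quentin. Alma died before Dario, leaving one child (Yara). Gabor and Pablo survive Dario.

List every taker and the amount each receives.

The spouse counts as an additional share at the children's level, so there are 5 primary shares of €215,000. Yevgeni takes one such share (€215,000).
The children's combined portion (€860,000) is divided into 4 shares of €215,000: Gabor and Pablo each take €215,000; Niko's €215,000 share passes to Niko's issue; Alma's €215,000 share passes to Alma's issue.
Niko's share (€215,000) is divided into 2 shares of €107,500: Maeve and Quentin each take €107,500.
Alma's share (€215,000) passes entirely to Yara.

Yevgeni: €215,000; Maeve: €107,500; Quentin: €107,500; Gabor: €215,000; Yara: €215,000; Pablo: €215,000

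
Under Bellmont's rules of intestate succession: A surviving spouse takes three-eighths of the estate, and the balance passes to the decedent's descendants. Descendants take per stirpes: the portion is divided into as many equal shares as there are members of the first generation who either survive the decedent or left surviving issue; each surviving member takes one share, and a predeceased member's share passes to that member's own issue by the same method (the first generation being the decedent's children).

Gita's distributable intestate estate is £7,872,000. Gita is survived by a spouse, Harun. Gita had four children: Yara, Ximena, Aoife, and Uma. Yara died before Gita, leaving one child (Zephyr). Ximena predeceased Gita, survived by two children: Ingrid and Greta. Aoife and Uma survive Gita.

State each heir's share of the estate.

Harun: £2,952,000; Zephyr: £1,230,000; Ingrid: £615,000; Greta: £615,000; Aoife: £1,230,000; Uma: £1,230,000

Harun takes three-eighths of £7,872,000 = £2,952,000. The remaining £4,920,000 passes to the descendants.
The descendants' portion (£4,920,000) is divided into 4 shares of £1,230,000: Aoife and Uma each take £1,230,000; Yara's £1,230,000 share passes to Yara's issue; Ximena's £1,230,000 share passes to Ximena's issue.
Yara's share (£1,230,000) passes entirely to Zephyr.
Ximena's share (£1,230,000) is divided into 2 shares of £615,000: Ingrid and Greta each take £615,000.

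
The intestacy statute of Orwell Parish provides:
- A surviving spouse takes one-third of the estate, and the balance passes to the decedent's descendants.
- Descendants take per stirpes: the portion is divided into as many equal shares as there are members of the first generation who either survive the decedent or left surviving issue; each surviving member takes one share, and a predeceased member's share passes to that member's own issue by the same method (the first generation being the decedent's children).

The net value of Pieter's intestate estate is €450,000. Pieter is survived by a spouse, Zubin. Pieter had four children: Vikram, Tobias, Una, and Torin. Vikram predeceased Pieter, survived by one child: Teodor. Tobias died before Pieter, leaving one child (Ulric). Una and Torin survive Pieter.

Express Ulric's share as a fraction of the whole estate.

Zubin takes one-third of €450,000 = €150,000. The remaining €300,000 passes to the descendants.
The descendants' portion (€300,000) is divided into 4 shares of €75,000: Una and Torin each take €75,000; Vikram's €75,000 share passes to Vikram's issue; Tobias's €75,000 share passes to Tobias's issue.
Vikram's share (€75,000) passes entirely to Teodor.
Tobias's share (€75,000) passes entirely to Ulric.

Ulric receives 1/6 of the estate.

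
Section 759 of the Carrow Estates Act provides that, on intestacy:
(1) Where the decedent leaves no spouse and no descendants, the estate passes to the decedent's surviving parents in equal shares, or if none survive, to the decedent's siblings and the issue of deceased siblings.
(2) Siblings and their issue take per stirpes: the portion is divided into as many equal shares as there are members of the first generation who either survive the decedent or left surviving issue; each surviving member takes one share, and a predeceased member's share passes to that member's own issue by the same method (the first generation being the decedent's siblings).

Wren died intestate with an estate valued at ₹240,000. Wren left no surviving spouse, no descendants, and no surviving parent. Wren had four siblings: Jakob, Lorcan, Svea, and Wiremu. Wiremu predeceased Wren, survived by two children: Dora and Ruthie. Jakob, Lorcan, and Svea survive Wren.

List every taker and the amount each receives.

The entire ₹240,000 passes to the siblings and their issue.
That amount (₹240,000) is divided into 4 shares of ₹60,000: Jakob, Lorcan, and Svea each take ₹60,000; Wiremu's ₹60,000 share passes to Wiremu's issue.
Wiremu's share (₹60,000) is divided into 2 shares of ₹30,000: Dora and Ruthie each take ₹30,000.

Jakob: ₹60,000; Lorcan: ₹60,000; Svea: ₹60,000; Dora: ₹30,000; Ruthie: ₹30,000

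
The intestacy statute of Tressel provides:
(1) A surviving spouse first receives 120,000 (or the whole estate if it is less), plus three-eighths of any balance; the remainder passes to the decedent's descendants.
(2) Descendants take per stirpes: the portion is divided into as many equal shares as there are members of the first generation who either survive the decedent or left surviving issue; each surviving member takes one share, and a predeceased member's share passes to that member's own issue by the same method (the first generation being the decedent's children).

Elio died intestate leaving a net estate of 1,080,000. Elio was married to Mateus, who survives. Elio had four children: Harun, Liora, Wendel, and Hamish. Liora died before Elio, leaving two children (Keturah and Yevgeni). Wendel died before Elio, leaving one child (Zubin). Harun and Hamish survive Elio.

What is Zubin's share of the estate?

Zubin receives 150,000.

Mateus first takes 120,000, leaving a balance of 960,000. Mateus then takes three-eighths of the balance (360,000), for a total of 480,000. The remaining 600,000 passes to the descendants.
The descendants' portion (600,000) is divided into 4 shares of 150,000: Harun and Hamish each take 150,000; Liora's 150,000 share passes to Liora's issue; Wendel's 150,000 share passes to Wendel's issue.
Liora's share (150,000) is divided into 2 shares of 75,000: Keturah and Yevgeni each take 75,000.
Wendel's share (150,000) passes entirely to Zubin.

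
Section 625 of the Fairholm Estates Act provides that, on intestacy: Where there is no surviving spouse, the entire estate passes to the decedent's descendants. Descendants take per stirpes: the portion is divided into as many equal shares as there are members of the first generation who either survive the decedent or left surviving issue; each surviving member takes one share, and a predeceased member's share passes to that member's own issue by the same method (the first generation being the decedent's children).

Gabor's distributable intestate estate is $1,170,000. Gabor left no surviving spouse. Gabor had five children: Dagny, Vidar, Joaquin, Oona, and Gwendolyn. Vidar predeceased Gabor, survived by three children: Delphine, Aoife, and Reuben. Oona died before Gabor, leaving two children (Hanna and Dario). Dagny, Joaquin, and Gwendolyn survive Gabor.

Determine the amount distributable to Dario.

The entire $1,170,000 passes to the descendants.
That amount ($1,170,000) is divided into 5 shares of $234,000: Dagny, Joaquin, and Gwendolyn each take $234,000; Vidar's $234,000 share passes to Vidar's issue; Oona's $234,000 share passes to Oona's issue.
Vidar's share ($234,000) is divided into 3 shares of $78,000: Delphine, Aoife, and Reuben each take $78,000.
Oona's share ($234,000) is divided into 2 shares of $117,000: Hanna and Dario each take $117,000.

Dario receives $117,000.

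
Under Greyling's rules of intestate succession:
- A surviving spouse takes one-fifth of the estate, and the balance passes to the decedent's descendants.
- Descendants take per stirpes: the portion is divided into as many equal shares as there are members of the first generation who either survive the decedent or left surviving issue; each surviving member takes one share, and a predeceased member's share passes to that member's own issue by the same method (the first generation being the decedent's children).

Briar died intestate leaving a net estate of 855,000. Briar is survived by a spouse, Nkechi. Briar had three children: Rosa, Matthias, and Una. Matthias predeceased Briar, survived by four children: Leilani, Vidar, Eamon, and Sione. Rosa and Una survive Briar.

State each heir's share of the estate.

Nkechi: 171,000; Rosa: 228,000; Leilani: 57,000; Vidar: 57,000; Eamon: 57,000; Sione: 57,000; Una: 228,000

Nkechi takes one-fifth of 855,000 = 171,000. The remaining 684,000 passes to the descendants.
The descendants' portion (684,000) is divided into 3 shares of 228,000: Rosa and Una each take 228,000; Matthias's 228,000 share passes to Matthias's issue.
Matthias's share (228,000) is divided into 4 shares of 57,000: Leilani, Vidar, Eamon, and Sione each take 57,000.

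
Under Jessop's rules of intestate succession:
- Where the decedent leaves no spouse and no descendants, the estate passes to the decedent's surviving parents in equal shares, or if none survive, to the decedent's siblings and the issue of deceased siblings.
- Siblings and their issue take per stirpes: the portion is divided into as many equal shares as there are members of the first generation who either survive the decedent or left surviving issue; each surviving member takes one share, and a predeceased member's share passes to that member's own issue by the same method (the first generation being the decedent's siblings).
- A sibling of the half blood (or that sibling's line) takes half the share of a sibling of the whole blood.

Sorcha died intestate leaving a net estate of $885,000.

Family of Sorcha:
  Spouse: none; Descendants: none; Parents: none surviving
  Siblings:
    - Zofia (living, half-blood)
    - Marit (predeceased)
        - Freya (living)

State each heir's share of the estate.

The entire $885,000 passes to the siblings and their issue.
Counting each half-blood sibling's line as half a unit, there are 3/2 units in $885,000, so one unit is $590,000. Whole-blood lines (Marit) take $590,000 each; half-blood lines (Zofia) take $295,000 each.
Marit's share ($590,000) passes entirely to Freya.

Zofia: $295,000; Freya: $590,000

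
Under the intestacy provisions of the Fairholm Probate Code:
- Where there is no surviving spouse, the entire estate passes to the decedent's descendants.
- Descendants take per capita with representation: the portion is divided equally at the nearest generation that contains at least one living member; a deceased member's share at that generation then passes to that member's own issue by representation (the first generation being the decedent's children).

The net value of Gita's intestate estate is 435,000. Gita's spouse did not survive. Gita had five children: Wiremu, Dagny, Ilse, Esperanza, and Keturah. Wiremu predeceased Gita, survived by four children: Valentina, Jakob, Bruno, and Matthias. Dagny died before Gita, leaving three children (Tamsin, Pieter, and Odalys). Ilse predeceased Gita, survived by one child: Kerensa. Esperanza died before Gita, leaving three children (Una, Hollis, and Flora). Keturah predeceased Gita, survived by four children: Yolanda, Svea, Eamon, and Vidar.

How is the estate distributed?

Valentina: 29,000; Jakob: 29,000; Bruno: 29,000; Matthias: 29,000; Tamsin: 29,000; Pieter: 29,000; Odalys: 29,000; Kerensa: 29,000; Una: 29,000; Hollis: 29,000; Flora: 29,000; Yolanda: 29,000; Svea: 29,000; Eamon: 29,000; Vidar: 29,000

The entire 435,000 passes to the descendants.
No child survives, so the initial division is made at the grandchildren's generation.
That amount (435,000) is divided into 15 shares of 29,000: Valentina, Jakob, Bruno, Matthias, Tamsin, Pieter, Odalys, Kerensa, Una, Hollis, Flora, Yolanda, Svea, Eamon, and Vidar each take 29,000.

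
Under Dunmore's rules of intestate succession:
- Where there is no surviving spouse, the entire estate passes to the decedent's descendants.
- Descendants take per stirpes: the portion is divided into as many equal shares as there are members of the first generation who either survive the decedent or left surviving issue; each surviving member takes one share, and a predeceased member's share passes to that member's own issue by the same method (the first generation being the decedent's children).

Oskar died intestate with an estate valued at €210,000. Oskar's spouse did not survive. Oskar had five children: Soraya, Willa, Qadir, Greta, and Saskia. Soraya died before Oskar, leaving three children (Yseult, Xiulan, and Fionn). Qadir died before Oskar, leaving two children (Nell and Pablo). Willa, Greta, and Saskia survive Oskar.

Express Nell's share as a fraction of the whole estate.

Nell receives 1/10 of the estate.

The entire €210,000 passes to the descendants.
That amount (€210,000) is divided into 5 shares of €42,000: Willa, Greta, and Saskia each take €42,000; Soraya's €42,000 share passes to Soraya's issue; Qadir's €42,000 share passes to Qadir's issue.
Soraya's share (€42,000) is divided into 3 shares of €14,000: Yseult, Xiulan, and Fionn each take €14,000.
Qadir's share (€42,000) is divided into 2 shares of €21,000: Nell and Pablo each take €21,000.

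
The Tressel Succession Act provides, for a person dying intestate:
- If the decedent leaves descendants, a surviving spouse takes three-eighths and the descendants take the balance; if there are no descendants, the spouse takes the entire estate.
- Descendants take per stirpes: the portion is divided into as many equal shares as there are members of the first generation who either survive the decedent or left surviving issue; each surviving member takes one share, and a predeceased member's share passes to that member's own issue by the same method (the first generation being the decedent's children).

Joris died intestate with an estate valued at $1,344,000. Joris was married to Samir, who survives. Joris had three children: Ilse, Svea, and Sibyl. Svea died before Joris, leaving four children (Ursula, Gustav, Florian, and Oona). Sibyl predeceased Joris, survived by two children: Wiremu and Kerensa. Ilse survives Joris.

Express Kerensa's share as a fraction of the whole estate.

Kerensa receives 5/48 of the estate.

Samir takes three-eighths of $1,344,000 = $504,000. The remaining $840,000 passes to the descendants.
The descendants' portion ($840,000) is divided into 3 shares of $280,000: Ilse takes $280,000; Svea's $280,000 share passes to Svea's issue; Sibyl's $280,000 share passes to Sibyl's issue.
Svea's share ($280,000) is divided into 4 shares of $70,000: Ursula, Gustav, Florian, and Oona each take $70,000.
Sibyl's share ($280,000) is divided into 2 shares of $140,000: Wiremu and Kerensa each take $140,000.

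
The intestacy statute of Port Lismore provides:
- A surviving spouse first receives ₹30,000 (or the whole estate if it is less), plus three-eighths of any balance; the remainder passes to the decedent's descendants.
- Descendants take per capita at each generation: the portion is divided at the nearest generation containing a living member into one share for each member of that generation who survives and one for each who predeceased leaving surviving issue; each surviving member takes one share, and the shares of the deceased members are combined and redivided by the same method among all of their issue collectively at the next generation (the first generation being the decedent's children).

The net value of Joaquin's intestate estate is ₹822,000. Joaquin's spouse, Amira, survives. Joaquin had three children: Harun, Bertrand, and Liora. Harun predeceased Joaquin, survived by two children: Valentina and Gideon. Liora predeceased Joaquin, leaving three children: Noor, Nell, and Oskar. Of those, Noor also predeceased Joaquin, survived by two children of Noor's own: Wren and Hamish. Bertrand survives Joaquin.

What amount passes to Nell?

Nell receives ₹66,000.

Amira first takes ₹30,000, leaving a balance of ₹792,000. Amira then takes three-eighths of the balance (₹297,000), for a total of ₹327,000. The remaining ₹495,000 passes to the descendants.
The descendants' portion (₹495,000) is divided at the children's generation into 3 shares of ₹165,000. Bertrand takes ₹165,000. The 2 shares of the deceased (Harun and Liora) are combined into a pool of ₹330,000.
That pool (₹330,000) is divided at the grandchildren's generation into 5 shares of ₹66,000. Valentina, Gideon, Nell, and Oskar each take ₹66,000. The remaining share for the deceased Noor (₹66,000) is carried to the next generation.
That pool (₹66,000) is divided at the great-grandchildren's generation equally among Wren and Hamish: ₹33,000 each.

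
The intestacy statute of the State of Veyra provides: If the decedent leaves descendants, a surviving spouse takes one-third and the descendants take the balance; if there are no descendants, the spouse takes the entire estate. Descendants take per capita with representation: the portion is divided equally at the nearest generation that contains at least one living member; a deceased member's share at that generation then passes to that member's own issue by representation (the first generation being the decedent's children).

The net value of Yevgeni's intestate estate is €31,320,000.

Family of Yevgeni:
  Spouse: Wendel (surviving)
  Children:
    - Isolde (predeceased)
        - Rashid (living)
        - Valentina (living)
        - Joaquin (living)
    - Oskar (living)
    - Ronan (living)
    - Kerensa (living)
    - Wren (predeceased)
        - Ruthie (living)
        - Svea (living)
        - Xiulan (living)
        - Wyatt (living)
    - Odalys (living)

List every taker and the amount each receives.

Wendel: €10,440,000; Rashid: €1,160,000; Valentina: €1,160,000; Joaquin: €1,160,000; Oskar: €3,480,000; Ronan: €3,480,000; Kerensa: €3,480,000; Ruthie: €870,000; Svea: €870,000; Xiulan: €870,000; Wyatt: €870,000; Odalys: €3,480,000

Wendel takes one-third of €31,320,000 = €10,440,000. The remaining €20,880,000 passes to the descendants.
The descendants' portion (€20,880,000) is divided into 6 shares of €3,480,000: Oskar, Ronan, Kerensa, and Odalys each take €3,480,000; Isolde's €3,480,000 share passes to Isolde's issue; Wren's €3,480,000 share passes to Wren's issue.
Isolde's share (€3,480,000) is divided into 3 shares of €1,160,000: Rashid, Valentina, and Joaquin each take €1,160,000.
Wren's share (€3,480,000) is divided into 4 shares of €870,000: Ruthie, Svea, Xiulan, and Wyatt each take €870,000.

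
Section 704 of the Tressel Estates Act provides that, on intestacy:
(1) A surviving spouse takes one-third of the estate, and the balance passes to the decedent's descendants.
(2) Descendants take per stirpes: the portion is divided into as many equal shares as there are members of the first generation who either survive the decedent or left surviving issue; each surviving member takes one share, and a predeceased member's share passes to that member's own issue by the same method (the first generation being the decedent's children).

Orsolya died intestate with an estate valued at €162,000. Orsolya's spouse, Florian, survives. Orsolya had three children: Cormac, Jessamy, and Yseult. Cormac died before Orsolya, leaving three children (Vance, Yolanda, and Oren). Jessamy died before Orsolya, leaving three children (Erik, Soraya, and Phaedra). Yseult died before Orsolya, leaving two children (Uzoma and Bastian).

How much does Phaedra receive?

Florian takes one-third of €162,000 = €54,000. The remaining €108,000 passes to the descendants.
The descendants' portion (€108,000) is divided into 3 shares of €36,000: Cormac's €36,000 share passes to Cormac's issue; Jessamy's €36,000 share passes to Jessamy's issue; Yseult's €36,000 share passes to Yseult's issue.
Cormac's share (€36,000) is divided into 3 shares of €12,000: Vance, Yolanda, and Oren each take €12,000.
Jessamy's share (€36,000) is divided into 3 shares of €12,000: Erik, Soraya, and Phaedra each take €12,000.
Yseult's share (€36,000) is divided into 2 shares of €18,000: Uzoma and Bastian each take €18,000.

Phaedra receives €12,000.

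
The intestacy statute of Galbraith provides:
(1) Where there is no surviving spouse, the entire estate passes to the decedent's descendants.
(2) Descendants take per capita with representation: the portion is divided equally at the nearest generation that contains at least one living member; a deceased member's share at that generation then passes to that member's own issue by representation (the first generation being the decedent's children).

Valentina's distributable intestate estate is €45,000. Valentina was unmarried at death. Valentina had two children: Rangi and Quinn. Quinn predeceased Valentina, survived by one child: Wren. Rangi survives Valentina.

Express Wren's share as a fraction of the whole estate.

The entire €45,000 passes to the descendants.
That amount (€45,000) is divided into 2 shares of €22,500: Rangi takes €22,500; Quinn's €22,500 share passes to Quinn's issue.
Quinn's share (€22,500) passes entirely to Wren.

Wren receives 1/2 of the estate.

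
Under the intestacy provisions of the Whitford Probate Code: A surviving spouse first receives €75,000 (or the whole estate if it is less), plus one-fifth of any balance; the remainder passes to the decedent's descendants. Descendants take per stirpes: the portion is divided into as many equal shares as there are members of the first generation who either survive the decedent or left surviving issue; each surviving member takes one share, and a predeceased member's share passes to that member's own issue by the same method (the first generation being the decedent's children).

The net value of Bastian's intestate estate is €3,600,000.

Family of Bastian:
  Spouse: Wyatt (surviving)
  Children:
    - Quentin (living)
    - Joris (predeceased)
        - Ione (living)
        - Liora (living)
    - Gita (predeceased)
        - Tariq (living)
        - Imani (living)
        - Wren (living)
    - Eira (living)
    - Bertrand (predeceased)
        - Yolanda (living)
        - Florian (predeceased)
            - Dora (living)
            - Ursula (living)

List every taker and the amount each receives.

Wyatt: €780,000; Quentin: €564,000; Ione: €282,000; Liora: €282,000; Tariq: €188,000; Imani: €188,000; Wren: €188,000; Eira: €564,000; Yolanda: €282,000; Dora: €141,000; Ursula: €141,000

Wyatt first takes €75,000, leaving a balance of €3,525,000. Wyatt then takes one-fifth of the balance (€705,000), for a total of €780,000. The remaining €2,820,000 passes to the descendants.
The descendants' portion (€2,820,000) is divided into 5 shares of €564,000: Quentin and Eira each take €564,000; Joris's €564,000 share passes to Joris's issue; Gita's €564,000 share passes to Gita's issue; Bertrand's €564,000 share passes to Bertrand's issue.
Joris's share (€564,000) is divided into 2 shares of €282,000: Ione and Liora each take €282,000.
Gita's share (€564,000) is divided into 3 shares of €188,000: Tariq, Imani, and Wren each take €188,000.
Bertrand's share (€564,000) is divided into 2 shares of €282,000: Yolanda takes €282,000; Florian's €282,000 share passes to Florian's issue.
Florian's share (€282,000) is divided into 2 shares of €141,000: Dora and Ursula each take €141,000.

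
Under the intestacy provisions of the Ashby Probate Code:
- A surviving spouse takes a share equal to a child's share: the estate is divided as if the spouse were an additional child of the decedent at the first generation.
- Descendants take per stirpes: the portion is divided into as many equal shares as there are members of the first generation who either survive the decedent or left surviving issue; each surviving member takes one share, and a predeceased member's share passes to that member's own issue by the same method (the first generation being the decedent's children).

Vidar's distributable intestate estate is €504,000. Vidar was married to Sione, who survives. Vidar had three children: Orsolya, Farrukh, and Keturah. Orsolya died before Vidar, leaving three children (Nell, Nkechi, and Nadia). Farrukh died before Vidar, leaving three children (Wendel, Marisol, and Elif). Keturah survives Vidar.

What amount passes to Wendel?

Wendel receives €42,000.

The spouse counts as an additional share at the children's level, so there are 4 primary shares of €126,000. Sione takes one such share (€126,000).
The children's combined portion (€378,000) is divided into 3 shares of €126,000: Keturah takes €126,000; Orsolya's €126,000 share passes to Orsolya's issue; Farrukh's €126,000 share passes to Farrukh's issue.
Orsolya's share (€126,000) is divided into 3 shares of €42,000: Nell, Nkechi, and Nadia each take €42,000.
Farrukh's share (€126,000) is divided into 3 shares of €42,000: Wendel, Marisol, and Elif each take €42,000.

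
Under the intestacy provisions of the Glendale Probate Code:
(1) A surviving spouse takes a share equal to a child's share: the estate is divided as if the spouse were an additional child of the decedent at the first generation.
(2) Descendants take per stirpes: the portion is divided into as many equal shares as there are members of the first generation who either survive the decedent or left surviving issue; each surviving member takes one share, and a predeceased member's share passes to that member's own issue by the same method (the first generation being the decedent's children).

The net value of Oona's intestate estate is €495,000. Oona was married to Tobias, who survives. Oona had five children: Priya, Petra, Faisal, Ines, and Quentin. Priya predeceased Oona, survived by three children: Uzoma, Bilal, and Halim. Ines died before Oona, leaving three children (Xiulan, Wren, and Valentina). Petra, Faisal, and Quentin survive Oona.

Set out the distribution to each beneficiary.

Tobias: €82,500; Uzoma: €27,500; Bilal: €27,500; Halim: €27,500; Petra: €82,500; Faisal: €82,500; Xiulan: €27,500; Wren: €27,500; Valentina: €27,500; Quentin: €82,500

The spouse counts as an additional share at the children's level, so there are 6 primary shares of €82,500. Tobias takes one such share (€82,500).
The children's combined portion (€412,500) is divided into 5 shares of €82,500: Petra, Faisal, and Quentin each take €82,500; Priya's €82,500 share passes to Priya's issue; Ines's €82,500 share passes to Ines's issue.
Priya's share (€82,500) is divided into 3 shares of €27,500: Uzoma, Bilal, and Halim each take €27,500.
Ines's share (€82,500) is divided into 3 shares of €27,500: Xiulan, Wren, and Valentina each take €27,500.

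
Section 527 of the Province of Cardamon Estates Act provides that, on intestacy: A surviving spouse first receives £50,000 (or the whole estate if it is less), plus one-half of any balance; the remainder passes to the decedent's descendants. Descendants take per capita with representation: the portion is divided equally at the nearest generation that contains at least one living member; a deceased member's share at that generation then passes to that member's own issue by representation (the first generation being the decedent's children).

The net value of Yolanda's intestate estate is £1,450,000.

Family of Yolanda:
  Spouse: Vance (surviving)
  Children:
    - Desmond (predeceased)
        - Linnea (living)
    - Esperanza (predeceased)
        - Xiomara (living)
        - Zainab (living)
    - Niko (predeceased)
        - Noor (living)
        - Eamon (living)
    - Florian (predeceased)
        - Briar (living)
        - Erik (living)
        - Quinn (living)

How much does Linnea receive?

Vance first takes £50,000, leaving a balance of £1,400,000. Vance then takes one-half of the balance (£700,000), for a total of £750,000. The remaining £700,000 passes to the descendants.
No child survives, so the initial division is made at the grandchildren's generation.
The descendants' portion (£700,000) is divided into 8 shares of £87,500: Linnea, Xiomara, Zainab, Noor, Eamon, Briar, Erik, and Quinn each take £87,500.

Linnea receives £87,500.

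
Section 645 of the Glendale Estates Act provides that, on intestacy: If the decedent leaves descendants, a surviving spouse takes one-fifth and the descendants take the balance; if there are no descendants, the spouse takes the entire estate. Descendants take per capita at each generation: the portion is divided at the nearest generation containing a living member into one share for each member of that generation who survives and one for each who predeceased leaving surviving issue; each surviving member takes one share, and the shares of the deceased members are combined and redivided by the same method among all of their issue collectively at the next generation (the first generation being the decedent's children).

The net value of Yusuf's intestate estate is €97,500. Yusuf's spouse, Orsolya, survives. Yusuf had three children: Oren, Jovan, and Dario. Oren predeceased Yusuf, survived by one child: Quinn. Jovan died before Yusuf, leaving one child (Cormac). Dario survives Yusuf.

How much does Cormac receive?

Orsolya takes one-fifth of €97,500 = €19,500. The remaining €78,000 passes to the descendants.
The descendants' portion (€78,000) is divided at the children's generation into 3 shares of €26,000. Dario takes €26,000. The 2 shares of the deceased (Oren and Jovan) are combined into a pool of €52,000.
That pool (€52,000) is divided at the grandchildren's generation equally among Quinn and Cormac: €26,000 each.

Cormac receives €26,000.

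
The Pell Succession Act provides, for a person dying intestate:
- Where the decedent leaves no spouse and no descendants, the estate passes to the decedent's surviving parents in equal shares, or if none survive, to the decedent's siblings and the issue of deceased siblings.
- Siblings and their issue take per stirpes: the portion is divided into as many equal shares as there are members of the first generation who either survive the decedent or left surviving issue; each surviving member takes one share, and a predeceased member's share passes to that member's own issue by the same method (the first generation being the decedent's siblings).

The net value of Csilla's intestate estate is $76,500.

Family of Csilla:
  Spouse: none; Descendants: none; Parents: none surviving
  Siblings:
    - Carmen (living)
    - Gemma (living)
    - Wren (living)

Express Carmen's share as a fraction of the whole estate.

Carmen receives 1/3 of the estate.

The entire $76,500 passes to the siblings and their issue.
That amount ($76,500) is divided into 3 shares of $25,500: Carmen, Gemma, and Wren each take $25,500.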